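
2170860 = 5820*373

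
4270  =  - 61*( - 70) 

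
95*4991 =474145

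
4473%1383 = 324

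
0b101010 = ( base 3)1120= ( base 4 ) 222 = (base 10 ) 42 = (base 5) 132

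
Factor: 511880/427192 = 955/797=5^1*191^1*797^(-1 )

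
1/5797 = 1/5797 =0.00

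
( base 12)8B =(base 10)107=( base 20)57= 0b1101011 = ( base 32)3b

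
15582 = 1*15582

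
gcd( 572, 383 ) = 1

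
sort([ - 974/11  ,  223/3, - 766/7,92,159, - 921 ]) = [ - 921,-766/7, - 974/11,  223/3,92,159 ] 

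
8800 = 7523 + 1277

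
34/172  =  17/86 = 0.20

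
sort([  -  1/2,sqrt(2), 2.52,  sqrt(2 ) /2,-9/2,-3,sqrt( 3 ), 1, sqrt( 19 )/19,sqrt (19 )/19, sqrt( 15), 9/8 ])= [ - 9/2,-3, - 1/2, sqrt( 19)/19, sqrt( 19)/19,sqrt (2)/2, 1, 9/8, sqrt( 2 ),sqrt( 3),2.52,sqrt (15) ]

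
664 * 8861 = 5883704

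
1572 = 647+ 925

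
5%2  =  1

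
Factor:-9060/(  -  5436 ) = 5/3= 3^ (  -  1 )*5^1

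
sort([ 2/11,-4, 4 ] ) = [ - 4,2/11,4 ]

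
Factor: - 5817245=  - 5^1*7^1* 166207^1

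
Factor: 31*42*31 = 2^1 *3^1 * 7^1*31^2 = 40362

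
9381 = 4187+5194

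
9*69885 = 628965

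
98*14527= 1423646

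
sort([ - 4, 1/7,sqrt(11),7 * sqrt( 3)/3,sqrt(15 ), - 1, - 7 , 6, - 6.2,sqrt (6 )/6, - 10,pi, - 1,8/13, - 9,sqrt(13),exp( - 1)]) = [ - 10, - 9,-7,  -  6.2,-4,-1, - 1, 1/7, exp( - 1 )  ,  sqrt(6)/6, 8/13,pi, sqrt(11 ),sqrt(13),sqrt(15 ),7 * sqrt(3) /3, 6 ]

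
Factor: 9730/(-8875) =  -2^1*5^( - 2 )*7^1*71^(-1)*139^1  =  -1946/1775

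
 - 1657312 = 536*(  -  3092) 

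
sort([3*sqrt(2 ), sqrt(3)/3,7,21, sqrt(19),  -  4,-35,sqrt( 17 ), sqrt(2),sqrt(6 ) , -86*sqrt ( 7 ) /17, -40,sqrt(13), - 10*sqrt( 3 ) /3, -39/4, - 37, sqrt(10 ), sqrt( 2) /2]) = [ - 40, - 37,-35, - 86*sqrt(7 )/17, - 39/4, - 10*sqrt(3 )/3,-4,sqrt( 3) /3,sqrt(2) /2,sqrt(2)  ,  sqrt(  6 ), sqrt ( 10 ), sqrt( 13), sqrt( 17), 3*sqrt( 2 ),sqrt(19 ) , 7,21 ]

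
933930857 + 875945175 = 1809876032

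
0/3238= 0 = 0.00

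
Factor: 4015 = 5^1*11^1* 73^1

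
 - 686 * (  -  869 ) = 596134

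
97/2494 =97/2494 = 0.04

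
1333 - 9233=  -  7900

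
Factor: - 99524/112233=-2^2 *3^( - 1 )*11^ ( - 1)*19^( - 1 )*139^1 = - 556/627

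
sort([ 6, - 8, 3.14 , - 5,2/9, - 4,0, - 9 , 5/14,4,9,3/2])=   [ - 9, - 8 , - 5 ,- 4 , 0 , 2/9,5/14,3/2,  3.14, 4 , 6,9]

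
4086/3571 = 1 + 515/3571 = 1.14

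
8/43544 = 1/5443 = 0.00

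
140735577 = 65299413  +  75436164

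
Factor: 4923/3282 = 2^( - 1)*3^1 = 3/2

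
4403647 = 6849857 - 2446210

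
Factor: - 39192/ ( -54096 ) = 2^ ( - 1)*7^(-2)*71^1 = 71/98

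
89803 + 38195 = 127998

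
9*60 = 540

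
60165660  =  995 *60468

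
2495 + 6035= 8530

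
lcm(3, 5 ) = 15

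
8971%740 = 91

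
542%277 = 265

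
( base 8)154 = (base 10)108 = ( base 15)73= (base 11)99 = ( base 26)44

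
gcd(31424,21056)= 64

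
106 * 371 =39326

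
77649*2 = 155298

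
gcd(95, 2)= 1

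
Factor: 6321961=6321961^1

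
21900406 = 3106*7051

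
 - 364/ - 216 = 1  +  37/54 = 1.69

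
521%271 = 250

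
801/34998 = 267/11666 = 0.02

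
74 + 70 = 144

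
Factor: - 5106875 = -5^4 * 8171^1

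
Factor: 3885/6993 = 3^( - 2)*5^1 = 5/9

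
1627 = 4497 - 2870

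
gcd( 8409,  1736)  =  1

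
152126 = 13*11702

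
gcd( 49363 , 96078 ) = 1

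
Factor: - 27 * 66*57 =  - 2^1*3^5 *11^1*19^1= - 101574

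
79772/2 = 39886 = 39886.00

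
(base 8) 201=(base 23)5e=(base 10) 129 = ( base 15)89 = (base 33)3u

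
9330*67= 625110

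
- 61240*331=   -  20270440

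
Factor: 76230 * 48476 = 2^3*3^2*5^1*7^1 * 11^2*12119^1= 3695325480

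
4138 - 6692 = - 2554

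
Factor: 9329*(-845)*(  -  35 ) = 275905175=5^2*7^1*13^2*19^1*491^1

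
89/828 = 89/828 = 0.11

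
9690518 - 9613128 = 77390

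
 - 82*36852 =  - 3021864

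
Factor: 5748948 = 2^2 * 3^3 * 53231^1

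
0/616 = 0 = 0.00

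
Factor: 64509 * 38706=2496885354  =  2^1*3^2*6451^1*21503^1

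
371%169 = 33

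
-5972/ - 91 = 65+57/91= 65.63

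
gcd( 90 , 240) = 30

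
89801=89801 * 1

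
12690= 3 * 4230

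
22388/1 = 22388 = 22388.00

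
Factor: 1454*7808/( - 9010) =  - 5676416/4505 = - 2^7*5^( - 1)*17^ ( - 1)*53^( - 1)*61^1*727^1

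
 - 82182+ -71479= -153661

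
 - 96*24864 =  - 2386944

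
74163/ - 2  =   - 37082 + 1/2=- 37081.50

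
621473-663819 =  -42346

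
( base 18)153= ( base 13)261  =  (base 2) 110100001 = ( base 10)417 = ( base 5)3132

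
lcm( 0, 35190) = 0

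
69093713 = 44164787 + 24928926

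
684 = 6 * 114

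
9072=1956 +7116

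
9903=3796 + 6107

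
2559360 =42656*60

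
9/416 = 9/416 = 0.02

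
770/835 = 154/167 = 0.92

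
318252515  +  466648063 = 784900578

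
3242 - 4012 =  - 770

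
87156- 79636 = 7520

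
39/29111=39/29111 = 0.00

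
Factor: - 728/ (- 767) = 56/59 =2^3*7^1*59^( - 1) 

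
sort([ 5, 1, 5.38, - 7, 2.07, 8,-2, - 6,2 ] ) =[-7, - 6, - 2, 1, 2, 2.07,5,5.38,8]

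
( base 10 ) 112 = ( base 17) 6a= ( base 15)77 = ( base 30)3m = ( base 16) 70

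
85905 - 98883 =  - 12978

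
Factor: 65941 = 23^1*47^1 * 61^1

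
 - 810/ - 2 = 405 + 0/1 = 405.00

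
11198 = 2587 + 8611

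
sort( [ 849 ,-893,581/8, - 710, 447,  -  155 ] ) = [ - 893, - 710, - 155, 581/8,  447, 849] 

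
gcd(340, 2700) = 20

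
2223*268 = 595764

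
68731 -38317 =30414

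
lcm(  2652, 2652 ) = 2652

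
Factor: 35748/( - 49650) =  - 2^1*3^2*5^( -2)=- 18/25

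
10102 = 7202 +2900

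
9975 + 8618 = 18593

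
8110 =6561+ 1549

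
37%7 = 2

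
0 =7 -7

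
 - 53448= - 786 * 68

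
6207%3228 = 2979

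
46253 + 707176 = 753429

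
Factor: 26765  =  5^1*53^1*101^1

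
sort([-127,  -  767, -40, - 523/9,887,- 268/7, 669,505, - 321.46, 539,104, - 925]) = [-925,-767 ,  -  321.46, - 127 , - 523/9,- 40, - 268/7 , 104, 505 , 539, 669 , 887] 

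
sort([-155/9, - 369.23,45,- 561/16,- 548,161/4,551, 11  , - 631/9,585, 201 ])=[ -548, - 369.23, - 631/9,-561/16, - 155/9, 11,161/4,45,201,551, 585] 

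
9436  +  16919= 26355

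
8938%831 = 628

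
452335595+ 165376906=617712501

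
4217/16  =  4217/16= 263.56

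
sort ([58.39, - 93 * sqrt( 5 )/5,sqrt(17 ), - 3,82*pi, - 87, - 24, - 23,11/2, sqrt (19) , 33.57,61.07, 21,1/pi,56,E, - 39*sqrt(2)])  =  [ - 87, - 39 * sqrt(2 ), - 93*sqrt( 5) /5, - 24, - 23,-3,  1/pi,E, sqrt(17),sqrt(19 ), 11/2 , 21,33.57,56, 58.39,61.07,82*pi ] 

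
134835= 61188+73647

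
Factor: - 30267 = - 3^3*19^1*59^1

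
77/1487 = 77/1487= 0.05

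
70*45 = 3150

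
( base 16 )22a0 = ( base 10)8864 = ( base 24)F98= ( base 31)96T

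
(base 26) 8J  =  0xE3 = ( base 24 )9b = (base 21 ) AH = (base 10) 227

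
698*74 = 51652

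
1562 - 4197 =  - 2635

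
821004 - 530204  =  290800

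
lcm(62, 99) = 6138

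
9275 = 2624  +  6651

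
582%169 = 75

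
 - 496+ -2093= - 2589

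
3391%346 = 277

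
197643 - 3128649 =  - 2931006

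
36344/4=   9086 = 9086.00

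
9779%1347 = 350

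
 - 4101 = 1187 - 5288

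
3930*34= 133620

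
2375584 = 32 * 74237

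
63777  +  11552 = 75329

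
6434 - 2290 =4144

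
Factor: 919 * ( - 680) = - 2^3*5^1*17^1 *919^1 = - 624920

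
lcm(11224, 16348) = 752008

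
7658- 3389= 4269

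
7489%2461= 106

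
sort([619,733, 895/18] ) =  [895/18 , 619,733 ] 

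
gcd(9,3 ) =3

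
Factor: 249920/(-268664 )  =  -40/43=- 2^3 * 5^1*43^( - 1 ) 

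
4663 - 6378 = - 1715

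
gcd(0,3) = 3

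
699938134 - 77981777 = 621956357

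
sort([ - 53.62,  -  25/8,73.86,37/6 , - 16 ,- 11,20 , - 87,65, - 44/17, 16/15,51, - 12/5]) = [-87, - 53.62,-16,- 11,  -  25/8, - 44/17 , - 12/5, 16/15 , 37/6,20, 51,65 , 73.86 ] 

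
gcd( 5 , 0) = 5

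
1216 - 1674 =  - 458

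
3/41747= 3/41747 = 0.00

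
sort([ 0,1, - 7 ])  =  [-7,  0,1 ]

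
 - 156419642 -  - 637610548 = 481190906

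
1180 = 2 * 590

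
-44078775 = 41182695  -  85261470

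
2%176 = 2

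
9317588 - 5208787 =4108801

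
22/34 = 11/17 = 0.65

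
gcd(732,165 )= 3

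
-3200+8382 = 5182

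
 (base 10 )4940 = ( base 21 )b45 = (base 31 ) 54b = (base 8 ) 11514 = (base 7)20255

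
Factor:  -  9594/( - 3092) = 2^(-1 )*3^2*13^1*41^1*773^ ( - 1 )=4797/1546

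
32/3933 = 32/3933 = 0.01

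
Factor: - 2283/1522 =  - 3/2 = - 2^ (-1)*3^1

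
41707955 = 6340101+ 35367854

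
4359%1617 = 1125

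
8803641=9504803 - 701162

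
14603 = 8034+6569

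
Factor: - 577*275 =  - 158675 = - 5^2 * 11^1 * 577^1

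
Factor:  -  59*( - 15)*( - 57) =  - 50445 = -  3^2*5^1 * 19^1*59^1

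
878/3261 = 878/3261 = 0.27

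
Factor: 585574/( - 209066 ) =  - 13^( - 1 )*17^( - 1)*619^1 = - 619/221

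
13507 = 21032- 7525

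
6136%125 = 11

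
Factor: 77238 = 2^1*3^2 * 7^1 * 613^1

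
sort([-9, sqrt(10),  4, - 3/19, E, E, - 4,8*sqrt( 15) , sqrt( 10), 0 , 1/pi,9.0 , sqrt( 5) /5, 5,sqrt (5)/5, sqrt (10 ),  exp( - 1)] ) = [-9,-4,  -  3/19,0,  1/pi, exp(-1 ) , sqrt (5)/5, sqrt(5)/5 , E,E,sqrt(10),sqrt(10 ), sqrt( 10) , 4 , 5,  9.0,  8*sqrt( 15 )]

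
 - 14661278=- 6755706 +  -7905572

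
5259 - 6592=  - 1333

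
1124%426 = 272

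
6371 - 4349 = 2022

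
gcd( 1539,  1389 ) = 3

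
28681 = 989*29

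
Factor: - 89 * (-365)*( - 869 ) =  -  28229465 = - 5^1*11^1*73^1 * 79^1*89^1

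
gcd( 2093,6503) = 7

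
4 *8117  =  32468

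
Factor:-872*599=-522328 =- 2^3*109^1*599^1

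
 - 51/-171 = 17/57 =0.30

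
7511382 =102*73641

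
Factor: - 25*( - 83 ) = 5^2* 83^1=2075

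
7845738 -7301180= 544558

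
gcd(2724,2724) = 2724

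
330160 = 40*8254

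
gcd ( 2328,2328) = 2328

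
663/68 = 39/4 = 9.75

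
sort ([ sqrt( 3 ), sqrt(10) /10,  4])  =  [ sqrt(10 )/10, sqrt (3), 4]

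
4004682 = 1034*3873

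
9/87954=3/29318 = 0.00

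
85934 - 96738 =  - 10804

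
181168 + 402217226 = 402398394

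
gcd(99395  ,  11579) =1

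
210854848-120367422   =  90487426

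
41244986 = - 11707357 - -52952343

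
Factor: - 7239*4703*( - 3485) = 118646884245  =  3^1*5^1* 17^1*19^1*41^1*127^1 * 4703^1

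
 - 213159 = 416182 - 629341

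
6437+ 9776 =16213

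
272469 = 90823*3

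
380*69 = 26220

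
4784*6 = 28704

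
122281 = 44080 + 78201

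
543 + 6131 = 6674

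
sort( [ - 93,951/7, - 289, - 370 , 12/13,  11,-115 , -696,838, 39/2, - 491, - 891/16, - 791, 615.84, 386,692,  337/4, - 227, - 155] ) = [ - 791, - 696, - 491, - 370, - 289,-227, - 155, - 115, - 93, -891/16, 12/13, 11, 39/2,  337/4,951/7 , 386,615.84, 692, 838] 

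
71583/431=166+37/431 = 166.09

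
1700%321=95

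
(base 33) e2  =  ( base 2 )111010000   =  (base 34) DM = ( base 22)l2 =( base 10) 464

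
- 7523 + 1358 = -6165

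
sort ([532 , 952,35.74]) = [ 35.74,532, 952 ] 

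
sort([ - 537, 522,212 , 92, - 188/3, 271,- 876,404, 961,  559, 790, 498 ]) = [ - 876, - 537, - 188/3,92, 212, 271,404, 498, 522,559, 790,  961]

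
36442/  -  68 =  - 536 + 3/34=-  535.91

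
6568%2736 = 1096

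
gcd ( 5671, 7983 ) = 1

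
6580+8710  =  15290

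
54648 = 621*88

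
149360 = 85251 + 64109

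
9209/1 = 9209 =9209.00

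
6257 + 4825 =11082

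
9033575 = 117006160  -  107972585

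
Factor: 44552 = 2^3*5569^1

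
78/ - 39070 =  - 1+ 19496/19535 = - 0.00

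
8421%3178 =2065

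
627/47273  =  627/47273 = 0.01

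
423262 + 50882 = 474144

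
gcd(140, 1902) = 2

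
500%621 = 500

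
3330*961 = 3200130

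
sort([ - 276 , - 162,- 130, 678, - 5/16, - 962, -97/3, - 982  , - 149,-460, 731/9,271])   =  [ - 982, - 962, - 460, - 276, - 162, -149, - 130, - 97/3,-5/16,731/9, 271,678]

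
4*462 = 1848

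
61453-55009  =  6444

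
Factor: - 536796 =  - 2^2* 3^2 * 13^1*31^1  *  37^1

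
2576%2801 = 2576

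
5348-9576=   -  4228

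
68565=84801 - 16236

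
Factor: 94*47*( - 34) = -2^2*17^1*47^2  =  -150212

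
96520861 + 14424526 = 110945387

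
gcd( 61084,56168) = 4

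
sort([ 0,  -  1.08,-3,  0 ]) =[  -  3, - 1.08 , 0,0 ] 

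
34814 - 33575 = 1239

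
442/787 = 442/787 = 0.56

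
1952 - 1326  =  626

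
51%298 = 51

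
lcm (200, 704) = 17600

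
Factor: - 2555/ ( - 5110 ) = 1/2 =2^(  -  1 ) 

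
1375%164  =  63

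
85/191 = 85/191= 0.45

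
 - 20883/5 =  - 20883/5 = -4176.60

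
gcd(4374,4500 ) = 18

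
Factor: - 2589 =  - 3^1 *863^1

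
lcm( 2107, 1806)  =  12642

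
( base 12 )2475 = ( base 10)4121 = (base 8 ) 10031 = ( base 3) 12122122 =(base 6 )31025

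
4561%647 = 32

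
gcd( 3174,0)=3174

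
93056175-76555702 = 16500473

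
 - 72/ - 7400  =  9/925 = 0.01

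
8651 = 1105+7546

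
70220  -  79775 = - 9555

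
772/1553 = 772/1553 = 0.50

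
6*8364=50184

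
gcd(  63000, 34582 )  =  2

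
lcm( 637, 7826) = 54782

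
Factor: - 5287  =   - 17^1*311^1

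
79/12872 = 79/12872 = 0.01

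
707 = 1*707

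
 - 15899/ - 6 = 15899/6 =2649.83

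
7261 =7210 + 51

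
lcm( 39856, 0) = 0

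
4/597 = 4/597 = 0.01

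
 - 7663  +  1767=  - 5896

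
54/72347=54/72347 = 0.00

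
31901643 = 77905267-46003624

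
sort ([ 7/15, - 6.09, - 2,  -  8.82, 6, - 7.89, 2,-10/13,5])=[ - 8.82, - 7.89, - 6.09, - 2, - 10/13,7/15,  2,5, 6 ]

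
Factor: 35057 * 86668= 2^2*11^1*47^1*461^1*3187^1 = 3038320076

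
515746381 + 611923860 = 1127670241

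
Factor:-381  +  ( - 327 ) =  -2^2*3^1 * 59^1 = - 708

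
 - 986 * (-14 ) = 13804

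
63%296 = 63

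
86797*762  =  66139314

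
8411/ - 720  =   - 12 + 229/720 = - 11.68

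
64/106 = 32/53 = 0.60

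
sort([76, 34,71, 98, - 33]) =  [ - 33,34,71,76, 98] 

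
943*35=33005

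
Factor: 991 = 991^1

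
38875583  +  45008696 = 83884279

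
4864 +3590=8454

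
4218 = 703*6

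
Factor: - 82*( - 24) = 2^4 * 3^1*41^1 = 1968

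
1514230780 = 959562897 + 554667883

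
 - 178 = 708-886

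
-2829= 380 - 3209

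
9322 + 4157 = 13479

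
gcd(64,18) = 2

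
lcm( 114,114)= 114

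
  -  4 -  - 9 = 5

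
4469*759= 3391971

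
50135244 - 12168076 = 37967168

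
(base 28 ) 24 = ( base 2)111100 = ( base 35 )1p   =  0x3c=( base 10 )60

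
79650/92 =865+35/46 = 865.76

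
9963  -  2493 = 7470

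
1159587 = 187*6201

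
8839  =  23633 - 14794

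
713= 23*31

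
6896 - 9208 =-2312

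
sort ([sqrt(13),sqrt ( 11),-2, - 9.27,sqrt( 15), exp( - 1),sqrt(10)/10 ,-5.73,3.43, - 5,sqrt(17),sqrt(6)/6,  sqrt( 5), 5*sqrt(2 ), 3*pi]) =[- 9.27, - 5.73, - 5, - 2, sqrt(10)/10,  exp( - 1), sqrt(6 )/6 , sqrt(5), sqrt(11), 3.43,sqrt( 13),sqrt(15), sqrt ( 17),  5*sqrt(2),3*pi]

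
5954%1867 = 353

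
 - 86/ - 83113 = 86/83113  =  0.00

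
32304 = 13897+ 18407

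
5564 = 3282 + 2282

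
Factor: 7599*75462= 573435738 = 2^1*3^2*17^1*149^1*12577^1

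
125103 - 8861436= -8736333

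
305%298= 7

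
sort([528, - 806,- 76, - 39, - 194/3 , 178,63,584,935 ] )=[-806, - 76, - 194/3, - 39,63, 178, 528, 584, 935 ]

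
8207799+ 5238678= 13446477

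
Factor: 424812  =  2^2*3^1*35401^1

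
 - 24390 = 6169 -30559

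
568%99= 73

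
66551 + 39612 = 106163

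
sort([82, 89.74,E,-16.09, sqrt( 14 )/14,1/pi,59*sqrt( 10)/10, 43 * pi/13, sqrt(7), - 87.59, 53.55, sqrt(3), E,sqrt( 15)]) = [ - 87.59,- 16.09,sqrt( 14 )/14, 1/pi,  sqrt(3),  sqrt( 7), E, E, sqrt( 15), 43*pi/13, 59*sqrt( 10) /10, 53.55, 82, 89.74]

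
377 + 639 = 1016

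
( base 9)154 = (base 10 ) 130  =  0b10000010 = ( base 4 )2002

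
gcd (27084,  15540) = 444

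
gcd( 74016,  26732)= 4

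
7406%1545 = 1226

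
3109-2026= 1083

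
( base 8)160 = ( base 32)3G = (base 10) 112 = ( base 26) 48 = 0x70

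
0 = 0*651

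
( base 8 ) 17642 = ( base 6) 101254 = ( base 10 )8098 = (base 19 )1384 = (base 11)60A2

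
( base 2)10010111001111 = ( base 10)9679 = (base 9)14244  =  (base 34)8CN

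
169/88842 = 13/6834 = 0.00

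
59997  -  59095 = 902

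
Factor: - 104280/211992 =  - 395/803 = - 5^1*11^( - 1)*73^( - 1)*79^1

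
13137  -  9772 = 3365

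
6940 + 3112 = 10052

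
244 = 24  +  220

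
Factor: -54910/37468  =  -85/58 = -2^(-1)*5^1 * 17^1*29^(- 1) 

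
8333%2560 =653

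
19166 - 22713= - 3547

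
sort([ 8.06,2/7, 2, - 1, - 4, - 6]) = [ - 6, - 4, - 1,  2/7, 2,8.06 ] 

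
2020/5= 404 = 404.00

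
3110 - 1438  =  1672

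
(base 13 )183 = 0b100010100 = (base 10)276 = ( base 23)c0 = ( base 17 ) g4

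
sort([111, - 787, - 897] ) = [ - 897, - 787,111 ]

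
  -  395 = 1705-2100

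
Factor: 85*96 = 2^5*3^1*5^1*17^1 = 8160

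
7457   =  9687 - 2230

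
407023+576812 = 983835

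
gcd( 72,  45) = 9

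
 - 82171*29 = - 2382959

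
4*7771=31084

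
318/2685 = 106/895 = 0.12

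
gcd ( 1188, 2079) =297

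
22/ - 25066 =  - 1+ 12522/12533 =-0.00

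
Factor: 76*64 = 4864=   2^8* 19^1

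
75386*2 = 150772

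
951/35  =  951/35 = 27.17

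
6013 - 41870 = -35857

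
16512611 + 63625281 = 80137892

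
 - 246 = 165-411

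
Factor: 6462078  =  2^1*3^1*7^1*53^1*2903^1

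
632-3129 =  - 2497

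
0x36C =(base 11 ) 727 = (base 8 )1554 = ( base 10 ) 876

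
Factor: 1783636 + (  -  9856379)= - 8072743 = - 7^1*1153249^1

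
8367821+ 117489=8485310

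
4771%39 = 13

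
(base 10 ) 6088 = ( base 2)1011111001000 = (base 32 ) 5u8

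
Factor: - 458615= - 5^1*37^2 * 67^1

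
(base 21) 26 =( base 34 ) 1e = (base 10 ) 48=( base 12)40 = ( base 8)60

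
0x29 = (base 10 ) 41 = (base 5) 131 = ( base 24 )1H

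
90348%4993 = 474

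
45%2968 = 45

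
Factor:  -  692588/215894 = -346294/107947 =- 2^1*7^( - 2)*13^1 * 19^1*701^1*  2203^ ( -1 )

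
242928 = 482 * 504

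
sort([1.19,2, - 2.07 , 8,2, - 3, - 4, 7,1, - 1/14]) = [ - 4, - 3, - 2.07, - 1/14,1,  1.19,  2,2,7, 8 ]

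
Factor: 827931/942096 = 275977/314032 = 2^ (  -  4)*  13^2*19^(-1)*23^1*71^1*1033^( - 1)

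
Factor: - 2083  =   - 2083^1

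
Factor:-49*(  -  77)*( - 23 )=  - 86779 = -7^3*11^1*23^1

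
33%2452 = 33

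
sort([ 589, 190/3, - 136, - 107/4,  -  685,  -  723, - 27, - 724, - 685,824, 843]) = [-724,  -  723, - 685, - 685, - 136, - 27, - 107/4, 190/3,589, 824, 843 ]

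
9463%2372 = 2347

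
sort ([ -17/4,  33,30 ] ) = [-17/4,30,  33]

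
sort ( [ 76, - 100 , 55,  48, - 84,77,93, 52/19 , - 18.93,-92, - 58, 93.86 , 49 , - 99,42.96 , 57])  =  [ - 100, - 99 , - 92, - 84,-58, - 18.93, 52/19,42.96, 48,49,  55, 57, 76, 77 , 93,  93.86]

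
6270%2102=2066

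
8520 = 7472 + 1048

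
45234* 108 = 4885272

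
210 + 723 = 933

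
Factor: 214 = 2^1* 107^1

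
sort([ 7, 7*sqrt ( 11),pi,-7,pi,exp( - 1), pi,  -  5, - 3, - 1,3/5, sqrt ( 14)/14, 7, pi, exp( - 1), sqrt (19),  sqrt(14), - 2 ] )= [ - 7, - 5, - 3,  -  2, - 1, sqrt(14 ) /14, exp ( - 1), exp( -1), 3/5, pi,  pi, pi, pi, sqrt ( 14), sqrt ( 19), 7, 7,  7*sqrt( 11) ]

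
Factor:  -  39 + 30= - 9 = - 3^2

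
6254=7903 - 1649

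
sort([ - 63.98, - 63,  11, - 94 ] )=[ - 94, - 63.98, - 63, 11 ]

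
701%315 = 71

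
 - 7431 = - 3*2477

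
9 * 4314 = 38826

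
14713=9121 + 5592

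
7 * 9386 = 65702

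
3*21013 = 63039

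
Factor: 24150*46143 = 2^1*3^4* 5^2*7^1*23^1*1709^1 = 1114353450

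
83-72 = 11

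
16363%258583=16363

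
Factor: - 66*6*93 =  - 36828 = - 2^2*3^3  *  11^1 *31^1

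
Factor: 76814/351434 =193/883 = 193^1*883^(-1) 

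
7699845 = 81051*95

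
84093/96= 875 + 31/32 =875.97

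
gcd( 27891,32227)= 1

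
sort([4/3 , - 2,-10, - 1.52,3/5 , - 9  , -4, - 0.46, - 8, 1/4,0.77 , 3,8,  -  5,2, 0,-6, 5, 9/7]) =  [ - 10,-9, - 8,-6,  -  5, - 4, - 2,-1.52, - 0.46, 0, 1/4, 3/5, 0.77,9/7, 4/3, 2, 3, 5,8]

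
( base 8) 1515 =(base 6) 3525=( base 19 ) 269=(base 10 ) 845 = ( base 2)1101001101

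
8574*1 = 8574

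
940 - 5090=- 4150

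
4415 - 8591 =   -  4176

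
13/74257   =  13/74257  =  0.00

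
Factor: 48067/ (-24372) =- 2^( - 2) *3^(- 2)*71^1= - 71/36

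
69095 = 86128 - 17033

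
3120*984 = 3070080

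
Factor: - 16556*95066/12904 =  -196739087/1613 = - 1613^( - 1)*4139^1*  47533^1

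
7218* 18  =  129924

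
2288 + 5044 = 7332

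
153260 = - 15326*( - 10)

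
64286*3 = 192858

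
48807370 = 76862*635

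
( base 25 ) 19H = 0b1101100011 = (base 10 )867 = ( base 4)31203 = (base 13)519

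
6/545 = 6/545 = 0.01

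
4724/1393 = 3 + 545/1393 =3.39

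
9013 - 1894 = 7119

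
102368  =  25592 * 4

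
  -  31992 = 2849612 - 2881604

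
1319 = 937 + 382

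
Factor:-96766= -2^1* 48383^1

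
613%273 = 67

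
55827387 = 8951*6237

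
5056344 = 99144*51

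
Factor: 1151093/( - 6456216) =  - 2^( - 3 )*3^( - 1) *13^ ( - 1 )*983^1*1171^1 * 20693^( - 1)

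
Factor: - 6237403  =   - 2447^1*2549^1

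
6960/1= 6960=6960.00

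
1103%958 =145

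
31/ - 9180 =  - 31/9180  =  -  0.00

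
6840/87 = 78 + 18/29 = 78.62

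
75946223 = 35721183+40225040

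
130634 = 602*217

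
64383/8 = 64383/8= 8047.88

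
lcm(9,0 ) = 0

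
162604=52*3127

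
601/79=7 + 48/79=7.61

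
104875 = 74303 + 30572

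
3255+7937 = 11192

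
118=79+39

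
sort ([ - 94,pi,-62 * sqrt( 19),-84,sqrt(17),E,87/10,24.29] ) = [-62*sqrt( 19), - 94,-84 , E , pi,sqrt( 17),87/10,24.29] 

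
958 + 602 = 1560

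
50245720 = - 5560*( - 9037 ) 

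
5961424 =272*21917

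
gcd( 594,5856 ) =6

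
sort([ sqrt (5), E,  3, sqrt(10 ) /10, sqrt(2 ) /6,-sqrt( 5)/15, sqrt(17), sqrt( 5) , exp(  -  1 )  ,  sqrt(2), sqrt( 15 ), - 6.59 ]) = [ - 6.59,-sqrt( 5)/15,  sqrt(2) /6, sqrt(10 ) /10, exp( - 1), sqrt(2),sqrt(5),sqrt(5),E, 3, sqrt( 15),sqrt(17) ] 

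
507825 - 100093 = 407732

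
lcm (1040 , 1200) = 15600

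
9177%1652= 917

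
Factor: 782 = 2^1*17^1*23^1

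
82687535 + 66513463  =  149200998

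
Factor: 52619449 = 71^1*741119^1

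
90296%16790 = 6346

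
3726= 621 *6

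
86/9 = 86/9= 9.56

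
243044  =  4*60761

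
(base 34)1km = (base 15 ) 83D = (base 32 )1q2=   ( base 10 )1858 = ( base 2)11101000010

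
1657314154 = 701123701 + 956190453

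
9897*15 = 148455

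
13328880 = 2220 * 6004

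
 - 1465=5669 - 7134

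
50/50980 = 5/5098 = 0.00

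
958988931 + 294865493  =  1253854424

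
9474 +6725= 16199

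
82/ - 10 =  - 9 + 4/5 =- 8.20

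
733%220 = 73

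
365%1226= 365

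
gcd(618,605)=1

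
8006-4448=3558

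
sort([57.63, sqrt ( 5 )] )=[ sqrt(5 ) , 57.63] 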